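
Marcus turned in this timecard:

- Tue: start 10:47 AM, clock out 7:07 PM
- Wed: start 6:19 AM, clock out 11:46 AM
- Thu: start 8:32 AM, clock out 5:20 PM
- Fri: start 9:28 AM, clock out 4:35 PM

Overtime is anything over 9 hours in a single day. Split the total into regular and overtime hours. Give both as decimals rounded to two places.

Tue: 10:47 AM–7:07 PM = 8 h 20 min
Wed: 6:19 AM–11:46 AM = 5 h 27 min
Thu: 8:32 AM–5:20 PM = 8 h 48 min
Fri: 9:28 AM–4:35 PM = 7 h 7 min
Tue reg 8 h 20 min / OT 0 h 0 min; Wed reg 5 h 27 min / OT 0 h 0 min; Thu reg 8 h 48 min / OT 0 h 0 min; Fri reg 7 h 7 min / OT 0 h 0 min.
Totals: regular 29 h 42 min, overtime 0 h 0 min.

Regular 29.70 hours, overtime 0.00 hours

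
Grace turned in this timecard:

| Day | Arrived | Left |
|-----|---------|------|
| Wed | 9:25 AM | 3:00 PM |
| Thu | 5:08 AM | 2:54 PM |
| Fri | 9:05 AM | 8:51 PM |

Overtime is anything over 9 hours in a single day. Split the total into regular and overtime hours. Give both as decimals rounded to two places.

Wed: 9:25 AM–3:00 PM = 5 h 35 min
Thu: 5:08 AM–2:54 PM = 9 h 46 min
Fri: 9:05 AM–8:51 PM = 11 h 46 min
Wed reg 5 h 35 min / OT 0 h 0 min; Thu reg 9 h 0 min / OT 0 h 46 min; Fri reg 9 h 0 min / OT 2 h 46 min.
Totals: regular 23 h 35 min, overtime 3 h 32 min.

Regular 23.58 hours, overtime 3.53 hours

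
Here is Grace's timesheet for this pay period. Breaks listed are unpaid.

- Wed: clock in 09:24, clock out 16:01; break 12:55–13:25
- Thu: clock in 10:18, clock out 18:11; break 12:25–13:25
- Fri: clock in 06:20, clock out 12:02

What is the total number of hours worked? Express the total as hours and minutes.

Wed: 09:24–16:01 = 6 h 37 min; less 30 min break → 6 h 7 min
Thu: 10:18–18:11 = 7 h 53 min; less 60 min break → 6 h 53 min
Fri: 06:20–12:02 = 5 h 42 min
Total: 6 h 7 min + 6 h 53 min + 5 h 42 min = 18 h 42 min.

18 h 42 min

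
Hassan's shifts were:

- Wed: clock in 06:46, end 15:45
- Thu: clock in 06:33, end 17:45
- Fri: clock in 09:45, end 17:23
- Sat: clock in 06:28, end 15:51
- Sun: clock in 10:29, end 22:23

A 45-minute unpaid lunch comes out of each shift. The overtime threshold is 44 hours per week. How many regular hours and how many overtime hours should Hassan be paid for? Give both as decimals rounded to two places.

Wed: 06:46–15:45 = 8 h 59 min; less 45 min break → 8 h 14 min
Thu: 06:33–17:45 = 11 h 12 min; less 45 min break → 10 h 27 min
Fri: 09:45–17:23 = 7 h 38 min; less 45 min break → 6 h 53 min
Sat: 06:28–15:51 = 9 h 23 min; less 45 min break → 8 h 38 min
Sun: 10:29–22:23 = 11 h 54 min; less 45 min break → 11 h 9 min
Total worked: 45 h 21 min = 45.35 h.
Threshold 44 h → overtime 1 h 21 min, regular 44 h 0 min.

Regular 44.00 hours, overtime 1.35 hours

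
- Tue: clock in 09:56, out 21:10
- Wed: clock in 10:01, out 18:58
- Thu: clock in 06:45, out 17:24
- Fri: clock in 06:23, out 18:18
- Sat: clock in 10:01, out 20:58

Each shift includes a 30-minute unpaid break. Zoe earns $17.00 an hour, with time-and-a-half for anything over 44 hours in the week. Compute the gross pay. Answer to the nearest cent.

Tue: 09:56–21:10 = 11 h 14 min; less 30 min break → 10 h 44 min
Wed: 10:01–18:58 = 8 h 57 min; less 30 min break → 8 h 27 min
Thu: 06:45–17:24 = 10 h 39 min; less 30 min break → 10 h 9 min
Fri: 06:23–18:18 = 11 h 55 min; less 30 min break → 11 h 25 min
Sat: 10:01–20:58 = 10 h 57 min; less 30 min break → 10 h 27 min
Total worked: 51 h 12 min = 3072 min.
Regular 44 h 0 min = 2640 min at $17.00/h; overtime 7 h 12 min = 432 min at $25.50/h.
Pay = (2640 × $17.00 + 432 × $25.50) ÷ 60 = $931.60.

$931.60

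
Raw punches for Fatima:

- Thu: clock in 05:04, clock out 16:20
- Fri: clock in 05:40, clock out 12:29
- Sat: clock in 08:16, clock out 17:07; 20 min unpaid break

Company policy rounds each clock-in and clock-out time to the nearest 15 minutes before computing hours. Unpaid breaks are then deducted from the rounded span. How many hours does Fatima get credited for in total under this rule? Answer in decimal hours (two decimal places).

Thu: in 05:04→05:00, out 16:20→16:15; 11 h 15 min
Fri: in 05:40→05:45, out 12:29→12:30; 6 h 45 min
Sat: in 08:16→08:15, out 17:07→17:00; 8 h 45 min − 20 min = 8 h 25 min
Total credited: 26 h 25 min.

26.42 hours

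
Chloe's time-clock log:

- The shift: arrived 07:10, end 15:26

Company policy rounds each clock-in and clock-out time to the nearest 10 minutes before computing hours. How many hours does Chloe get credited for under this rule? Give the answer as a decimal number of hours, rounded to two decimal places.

8.33 hours

The shift: in 07:10→07:10, out 15:26→15:30; 8 h 20 min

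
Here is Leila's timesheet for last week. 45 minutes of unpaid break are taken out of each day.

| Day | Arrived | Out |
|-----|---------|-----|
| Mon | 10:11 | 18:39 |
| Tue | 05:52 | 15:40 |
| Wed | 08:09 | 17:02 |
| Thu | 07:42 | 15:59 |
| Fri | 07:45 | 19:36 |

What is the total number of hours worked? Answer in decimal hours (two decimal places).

Mon: 10:11–18:39 = 8 h 28 min; less 45 min break → 7 h 43 min
Tue: 05:52–15:40 = 9 h 48 min; less 45 min break → 9 h 3 min
Wed: 08:09–17:02 = 8 h 53 min; less 45 min break → 8 h 8 min
Thu: 07:42–15:59 = 8 h 17 min; less 45 min break → 7 h 32 min
Fri: 07:45–19:36 = 11 h 51 min; less 45 min break → 11 h 6 min
Total: 7 h 43 min + 9 h 3 min + 8 h 8 min + 7 h 32 min + 11 h 6 min = 43 h 32 min.

43.53 hours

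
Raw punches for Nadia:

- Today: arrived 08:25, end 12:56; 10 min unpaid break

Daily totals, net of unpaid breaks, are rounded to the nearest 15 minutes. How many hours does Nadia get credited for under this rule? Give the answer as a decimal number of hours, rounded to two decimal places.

4.25 hours

Today: 08:25–12:56 = 4 h 31 min − 10 min = 4 h 21 min → rounds to 4 h 15 min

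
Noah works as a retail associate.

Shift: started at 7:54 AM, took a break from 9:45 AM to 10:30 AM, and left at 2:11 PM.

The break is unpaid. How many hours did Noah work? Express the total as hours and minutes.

Shift: 7:54 AM–2:11 PM = 6 h 17 min; less 45 min break → 5 h 32 min

5 h 32 min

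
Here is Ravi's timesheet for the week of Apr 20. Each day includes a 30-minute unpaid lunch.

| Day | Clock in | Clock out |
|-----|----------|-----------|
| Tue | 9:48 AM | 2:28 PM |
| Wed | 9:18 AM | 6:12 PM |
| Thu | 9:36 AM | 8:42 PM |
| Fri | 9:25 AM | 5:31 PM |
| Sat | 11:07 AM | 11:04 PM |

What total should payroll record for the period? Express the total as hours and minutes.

42 h 13 min

Tue: 9:48 AM–2:28 PM = 4 h 40 min; less 30 min break → 4 h 10 min
Wed: 9:18 AM–6:12 PM = 8 h 54 min; less 30 min break → 8 h 24 min
Thu: 9:36 AM–8:42 PM = 11 h 6 min; less 30 min break → 10 h 36 min
Fri: 9:25 AM–5:31 PM = 8 h 6 min; less 30 min break → 7 h 36 min
Sat: 11:07 AM–11:04 PM = 11 h 57 min; less 30 min break → 11 h 27 min
Total: 4 h 10 min + 8 h 24 min + 10 h 36 min + 7 h 36 min + 11 h 27 min = 42 h 13 min.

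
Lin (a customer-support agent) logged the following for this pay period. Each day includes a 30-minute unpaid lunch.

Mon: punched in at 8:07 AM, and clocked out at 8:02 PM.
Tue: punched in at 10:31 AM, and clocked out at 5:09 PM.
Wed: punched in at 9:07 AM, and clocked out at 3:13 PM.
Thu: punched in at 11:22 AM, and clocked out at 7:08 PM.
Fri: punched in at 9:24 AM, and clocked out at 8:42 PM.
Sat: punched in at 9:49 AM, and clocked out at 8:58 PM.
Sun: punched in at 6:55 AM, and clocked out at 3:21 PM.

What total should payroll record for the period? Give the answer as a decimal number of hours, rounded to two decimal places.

Mon: 8:07 AM–8:02 PM = 11 h 55 min; less 30 min break → 11 h 25 min
Tue: 10:31 AM–5:09 PM = 6 h 38 min; less 30 min break → 6 h 8 min
Wed: 9:07 AM–3:13 PM = 6 h 6 min; less 30 min break → 5 h 36 min
Thu: 11:22 AM–7:08 PM = 7 h 46 min; less 30 min break → 7 h 16 min
Fri: 9:24 AM–8:42 PM = 11 h 18 min; less 30 min break → 10 h 48 min
Sat: 9:49 AM–8:58 PM = 11 h 9 min; less 30 min break → 10 h 39 min
Sun: 6:55 AM–3:21 PM = 8 h 26 min; less 30 min break → 7 h 56 min
Total: 11 h 25 min + 6 h 8 min + 5 h 36 min + 7 h 16 min + 10 h 48 min + 10 h 39 min + 7 h 56 min = 59 h 48 min.

59.80 hours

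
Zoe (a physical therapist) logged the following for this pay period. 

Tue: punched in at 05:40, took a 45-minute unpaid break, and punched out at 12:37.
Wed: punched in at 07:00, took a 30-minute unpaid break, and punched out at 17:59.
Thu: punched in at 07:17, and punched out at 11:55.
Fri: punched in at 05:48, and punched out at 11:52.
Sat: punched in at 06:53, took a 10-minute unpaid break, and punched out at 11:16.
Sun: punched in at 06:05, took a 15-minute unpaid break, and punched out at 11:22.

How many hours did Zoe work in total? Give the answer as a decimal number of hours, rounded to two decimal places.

Tue: 05:40–12:37 = 6 h 57 min; less 45 min break → 6 h 12 min
Wed: 07:00–17:59 = 10 h 59 min; less 30 min break → 10 h 29 min
Thu: 07:17–11:55 = 4 h 38 min
Fri: 05:48–11:52 = 6 h 4 min
Sat: 06:53–11:16 = 4 h 23 min; less 10 min break → 4 h 13 min
Sun: 06:05–11:22 = 5 h 17 min; less 15 min break → 5 h 2 min
Total: 6 h 12 min + 10 h 29 min + 4 h 38 min + 6 h 4 min + 4 h 13 min + 5 h 2 min = 36 h 38 min.

36.63 hours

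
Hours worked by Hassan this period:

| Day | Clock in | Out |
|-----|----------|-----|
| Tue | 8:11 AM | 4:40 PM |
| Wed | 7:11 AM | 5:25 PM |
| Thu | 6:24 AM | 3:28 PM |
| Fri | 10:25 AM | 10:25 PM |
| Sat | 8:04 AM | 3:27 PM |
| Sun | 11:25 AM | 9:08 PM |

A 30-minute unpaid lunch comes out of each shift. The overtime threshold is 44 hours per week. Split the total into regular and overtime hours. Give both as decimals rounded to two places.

Regular 44.00 hours, overtime 9.88 hours

Tue: 8:11 AM–4:40 PM = 8 h 29 min; less 30 min break → 7 h 59 min
Wed: 7:11 AM–5:25 PM = 10 h 14 min; less 30 min break → 9 h 44 min
Thu: 6:24 AM–3:28 PM = 9 h 4 min; less 30 min break → 8 h 34 min
Fri: 10:25 AM–10:25 PM = 12 h 0 min; less 30 min break → 11 h 30 min
Sat: 8:04 AM–3:27 PM = 7 h 23 min; less 30 min break → 6 h 53 min
Sun: 11:25 AM–9:08 PM = 9 h 43 min; less 30 min break → 9 h 13 min
Total worked: 53 h 53 min = 53.88 h.
Threshold 44 h → overtime 9 h 53 min, regular 44 h 0 min.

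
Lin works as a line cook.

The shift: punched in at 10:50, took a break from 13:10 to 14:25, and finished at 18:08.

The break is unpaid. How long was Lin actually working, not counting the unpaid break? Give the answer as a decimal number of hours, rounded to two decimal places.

6.05 hours

The shift: 10:50–18:08 = 7 h 18 min; less 75 min break → 6 h 3 min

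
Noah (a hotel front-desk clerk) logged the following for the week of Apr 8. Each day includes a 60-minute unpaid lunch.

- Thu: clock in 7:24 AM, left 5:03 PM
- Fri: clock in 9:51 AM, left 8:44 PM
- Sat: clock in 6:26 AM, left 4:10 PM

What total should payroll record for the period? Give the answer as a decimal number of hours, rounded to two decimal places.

Thu: 7:24 AM–5:03 PM = 9 h 39 min; less 60 min break → 8 h 39 min
Fri: 9:51 AM–8:44 PM = 10 h 53 min; less 60 min break → 9 h 53 min
Sat: 6:26 AM–4:10 PM = 9 h 44 min; less 60 min break → 8 h 44 min
Total: 8 h 39 min + 9 h 53 min + 8 h 44 min = 27 h 16 min.

27.27 hours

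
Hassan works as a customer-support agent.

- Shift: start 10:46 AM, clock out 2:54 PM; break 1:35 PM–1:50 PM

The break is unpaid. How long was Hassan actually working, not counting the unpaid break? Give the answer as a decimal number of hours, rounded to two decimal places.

Shift: 10:46 AM–2:54 PM = 4 h 8 min; less 15 min break → 3 h 53 min

3.88 hours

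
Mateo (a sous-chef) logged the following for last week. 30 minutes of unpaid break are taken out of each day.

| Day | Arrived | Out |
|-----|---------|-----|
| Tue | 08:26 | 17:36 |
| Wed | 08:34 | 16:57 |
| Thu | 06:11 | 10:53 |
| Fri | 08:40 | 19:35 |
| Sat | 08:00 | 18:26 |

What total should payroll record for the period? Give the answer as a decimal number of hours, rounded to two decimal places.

Tue: 08:26–17:36 = 9 h 10 min; less 30 min break → 8 h 40 min
Wed: 08:34–16:57 = 8 h 23 min; less 30 min break → 7 h 53 min
Thu: 06:11–10:53 = 4 h 42 min; less 30 min break → 4 h 12 min
Fri: 08:40–19:35 = 10 h 55 min; less 30 min break → 10 h 25 min
Sat: 08:00–18:26 = 10 h 26 min; less 30 min break → 9 h 56 min
Total: 8 h 40 min + 7 h 53 min + 4 h 12 min + 10 h 25 min + 9 h 56 min = 41 h 6 min.

41.10 hours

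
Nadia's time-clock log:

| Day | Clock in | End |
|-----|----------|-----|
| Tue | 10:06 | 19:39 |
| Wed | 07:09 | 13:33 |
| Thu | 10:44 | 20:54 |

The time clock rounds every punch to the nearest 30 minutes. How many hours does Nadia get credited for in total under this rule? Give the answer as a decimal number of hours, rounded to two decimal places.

Tue: in 10:06→10:00, out 19:39→19:30; 9 h 30 min
Wed: in 07:09→07:00, out 13:33→13:30; 6 h 30 min
Thu: in 10:44→10:30, out 20:54→21:00; 10 h 30 min
Total credited: 26 h 30 min.

26.50 hours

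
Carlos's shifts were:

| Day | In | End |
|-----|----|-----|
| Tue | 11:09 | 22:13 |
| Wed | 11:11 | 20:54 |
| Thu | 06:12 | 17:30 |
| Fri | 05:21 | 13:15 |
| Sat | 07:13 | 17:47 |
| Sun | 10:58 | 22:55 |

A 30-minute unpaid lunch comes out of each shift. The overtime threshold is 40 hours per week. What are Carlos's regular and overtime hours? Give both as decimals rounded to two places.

Regular 40.00 hours, overtime 19.50 hours

Tue: 11:09–22:13 = 11 h 4 min; less 30 min break → 10 h 34 min
Wed: 11:11–20:54 = 9 h 43 min; less 30 min break → 9 h 13 min
Thu: 06:12–17:30 = 11 h 18 min; less 30 min break → 10 h 48 min
Fri: 05:21–13:15 = 7 h 54 min; less 30 min break → 7 h 24 min
Sat: 07:13–17:47 = 10 h 34 min; less 30 min break → 10 h 4 min
Sun: 10:58–22:55 = 11 h 57 min; less 30 min break → 11 h 27 min
Total worked: 59 h 30 min = 59.50 h.
Threshold 40 h → overtime 19 h 30 min, regular 40 h 0 min.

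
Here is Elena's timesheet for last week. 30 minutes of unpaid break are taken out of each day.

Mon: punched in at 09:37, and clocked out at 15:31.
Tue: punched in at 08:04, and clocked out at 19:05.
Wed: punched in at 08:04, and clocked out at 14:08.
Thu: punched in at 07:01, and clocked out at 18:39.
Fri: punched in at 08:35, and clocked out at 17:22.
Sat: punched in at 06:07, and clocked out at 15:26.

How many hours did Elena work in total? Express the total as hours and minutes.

Mon: 09:37–15:31 = 5 h 54 min; less 30 min break → 5 h 24 min
Tue: 08:04–19:05 = 11 h 1 min; less 30 min break → 10 h 31 min
Wed: 08:04–14:08 = 6 h 4 min; less 30 min break → 5 h 34 min
Thu: 07:01–18:39 = 11 h 38 min; less 30 min break → 11 h 8 min
Fri: 08:35–17:22 = 8 h 47 min; less 30 min break → 8 h 17 min
Sat: 06:07–15:26 = 9 h 19 min; less 30 min break → 8 h 49 min
Total: 5 h 24 min + 10 h 31 min + 5 h 34 min + 11 h 8 min + 8 h 17 min + 8 h 49 min = 49 h 43 min.

49 h 43 min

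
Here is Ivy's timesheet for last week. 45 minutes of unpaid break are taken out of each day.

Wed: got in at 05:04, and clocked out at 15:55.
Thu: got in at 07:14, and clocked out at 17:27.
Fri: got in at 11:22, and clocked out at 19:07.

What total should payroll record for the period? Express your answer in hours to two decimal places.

26.57 hours

Wed: 05:04–15:55 = 10 h 51 min; less 45 min break → 10 h 6 min
Thu: 07:14–17:27 = 10 h 13 min; less 45 min break → 9 h 28 min
Fri: 11:22–19:07 = 7 h 45 min; less 45 min break → 7 h 0 min
Total: 10 h 6 min + 9 h 28 min + 7 h 0 min = 26 h 34 min.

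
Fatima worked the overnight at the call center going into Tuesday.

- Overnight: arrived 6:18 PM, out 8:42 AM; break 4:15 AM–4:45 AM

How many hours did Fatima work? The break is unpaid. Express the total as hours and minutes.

Overnight: 6:18 PM → midnight = 5 h 42 min; midnight → 8:42 AM = 8 h 42 min; span 14 h 24 min; less 30 min break → 13 h 54 min

13 h 54 min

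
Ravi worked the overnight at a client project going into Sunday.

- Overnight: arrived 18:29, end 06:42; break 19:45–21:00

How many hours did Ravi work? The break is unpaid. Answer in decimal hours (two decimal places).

Overnight: 18:29 → midnight = 5 h 31 min; midnight → 06:42 = 6 h 42 min; span 12 h 13 min; less 75 min break → 10 h 58 min

10.97 hours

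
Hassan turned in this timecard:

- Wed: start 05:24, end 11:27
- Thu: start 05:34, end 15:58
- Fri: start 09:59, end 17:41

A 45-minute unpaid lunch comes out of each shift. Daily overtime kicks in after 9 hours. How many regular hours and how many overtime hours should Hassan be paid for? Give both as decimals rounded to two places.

Wed: 05:24–11:27 = 6 h 3 min; less 45 min break → 5 h 18 min
Thu: 05:34–15:58 = 10 h 24 min; less 45 min break → 9 h 39 min
Fri: 09:59–17:41 = 7 h 42 min; less 45 min break → 6 h 57 min
Wed reg 5 h 18 min / OT 0 h 0 min; Thu reg 9 h 0 min / OT 0 h 39 min; Fri reg 6 h 57 min / OT 0 h 0 min.
Totals: regular 21 h 15 min, overtime 0 h 39 min.

Regular 21.25 hours, overtime 0.65 hours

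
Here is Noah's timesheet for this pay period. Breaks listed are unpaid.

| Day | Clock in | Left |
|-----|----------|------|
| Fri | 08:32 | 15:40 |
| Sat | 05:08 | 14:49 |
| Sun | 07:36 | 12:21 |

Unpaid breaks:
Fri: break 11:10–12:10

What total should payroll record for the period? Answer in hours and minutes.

Fri: 08:32–15:40 = 7 h 8 min; less 60 min break → 6 h 8 min
Sat: 05:08–14:49 = 9 h 41 min
Sun: 07:36–12:21 = 4 h 45 min
Total: 6 h 8 min + 9 h 41 min + 4 h 45 min = 20 h 34 min.

20 h 34 min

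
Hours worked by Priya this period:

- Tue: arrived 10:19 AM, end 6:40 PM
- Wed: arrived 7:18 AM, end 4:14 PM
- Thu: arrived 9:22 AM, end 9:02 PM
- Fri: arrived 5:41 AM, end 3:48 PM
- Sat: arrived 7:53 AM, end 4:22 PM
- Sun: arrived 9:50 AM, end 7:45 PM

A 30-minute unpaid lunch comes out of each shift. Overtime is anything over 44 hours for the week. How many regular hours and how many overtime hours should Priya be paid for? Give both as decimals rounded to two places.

Regular 44.00 hours, overtime 10.47 hours

Tue: 10:19 AM–6:40 PM = 8 h 21 min; less 30 min break → 7 h 51 min
Wed: 7:18 AM–4:14 PM = 8 h 56 min; less 30 min break → 8 h 26 min
Thu: 9:22 AM–9:02 PM = 11 h 40 min; less 30 min break → 11 h 10 min
Fri: 5:41 AM–3:48 PM = 10 h 7 min; less 30 min break → 9 h 37 min
Sat: 7:53 AM–4:22 PM = 8 h 29 min; less 30 min break → 7 h 59 min
Sun: 9:50 AM–7:45 PM = 9 h 55 min; less 30 min break → 9 h 25 min
Total worked: 54 h 28 min = 54.47 h.
Threshold 44 h → overtime 10 h 28 min, regular 44 h 0 min.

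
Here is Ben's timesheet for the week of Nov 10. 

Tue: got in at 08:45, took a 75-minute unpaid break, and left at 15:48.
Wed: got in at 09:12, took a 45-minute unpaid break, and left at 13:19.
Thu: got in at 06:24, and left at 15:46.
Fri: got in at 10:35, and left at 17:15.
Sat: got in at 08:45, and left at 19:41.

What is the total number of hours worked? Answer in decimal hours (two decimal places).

36.13 hours

Tue: 08:45–15:48 = 7 h 3 min; less 75 min break → 5 h 48 min
Wed: 09:12–13:19 = 4 h 7 min; less 45 min break → 3 h 22 min
Thu: 06:24–15:46 = 9 h 22 min
Fri: 10:35–17:15 = 6 h 40 min
Sat: 08:45–19:41 = 10 h 56 min
Total: 5 h 48 min + 3 h 22 min + 9 h 22 min + 6 h 40 min + 10 h 56 min = 36 h 8 min.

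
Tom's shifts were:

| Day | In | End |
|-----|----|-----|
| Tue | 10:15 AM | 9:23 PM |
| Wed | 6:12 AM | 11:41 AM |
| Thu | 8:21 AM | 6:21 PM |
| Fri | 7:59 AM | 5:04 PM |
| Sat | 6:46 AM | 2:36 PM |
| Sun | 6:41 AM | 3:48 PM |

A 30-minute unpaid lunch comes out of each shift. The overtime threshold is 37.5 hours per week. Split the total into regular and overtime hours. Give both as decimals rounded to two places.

Tue: 10:15 AM–9:23 PM = 11 h 8 min; less 30 min break → 10 h 38 min
Wed: 6:12 AM–11:41 AM = 5 h 29 min; less 30 min break → 4 h 59 min
Thu: 8:21 AM–6:21 PM = 10 h 0 min; less 30 min break → 9 h 30 min
Fri: 7:59 AM–5:04 PM = 9 h 5 min; less 30 min break → 8 h 35 min
Sat: 6:46 AM–2:36 PM = 7 h 50 min; less 30 min break → 7 h 20 min
Sun: 6:41 AM–3:48 PM = 9 h 7 min; less 30 min break → 8 h 37 min
Total worked: 49 h 39 min = 49.65 h.
Threshold 37.5 h → overtime 12 h 9 min, regular 37 h 30 min.

Regular 37.50 hours, overtime 12.15 hours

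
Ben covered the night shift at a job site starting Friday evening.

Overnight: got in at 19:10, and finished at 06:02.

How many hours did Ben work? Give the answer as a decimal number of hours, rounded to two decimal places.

Overnight: 19:10 → midnight = 4 h 50 min; midnight → 06:02 = 6 h 2 min; span 10 h 52 min

10.87 hours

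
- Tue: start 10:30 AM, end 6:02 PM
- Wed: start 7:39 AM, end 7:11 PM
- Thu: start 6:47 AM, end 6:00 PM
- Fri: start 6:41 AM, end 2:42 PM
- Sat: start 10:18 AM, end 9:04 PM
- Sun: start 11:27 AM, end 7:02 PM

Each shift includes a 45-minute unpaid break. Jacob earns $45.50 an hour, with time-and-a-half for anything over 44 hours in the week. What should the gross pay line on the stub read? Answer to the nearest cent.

$2558.24

Tue: 10:30 AM–6:02 PM = 7 h 32 min; less 45 min break → 6 h 47 min
Wed: 7:39 AM–7:11 PM = 11 h 32 min; less 45 min break → 10 h 47 min
Thu: 6:47 AM–6:00 PM = 11 h 13 min; less 45 min break → 10 h 28 min
Fri: 6:41 AM–2:42 PM = 8 h 1 min; less 45 min break → 7 h 16 min
Sat: 10:18 AM–9:04 PM = 10 h 46 min; less 45 min break → 10 h 1 min
Sun: 11:27 AM–7:02 PM = 7 h 35 min; less 45 min break → 6 h 50 min
Total worked: 52 h 9 min = 3129 min.
Regular 44 h 0 min = 2640 min at $45.50/h; overtime 8 h 9 min = 489 min at $68.25/h.
Pay = (2640 × $45.50 + 489 × $68.25) ÷ 60 = $2558.24.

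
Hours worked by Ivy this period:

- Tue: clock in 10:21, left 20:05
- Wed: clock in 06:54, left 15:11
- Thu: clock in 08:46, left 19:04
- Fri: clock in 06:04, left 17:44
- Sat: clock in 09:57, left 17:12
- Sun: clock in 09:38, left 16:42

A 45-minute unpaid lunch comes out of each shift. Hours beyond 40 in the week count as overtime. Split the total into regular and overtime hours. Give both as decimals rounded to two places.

Tue: 10:21–20:05 = 9 h 44 min; less 45 min break → 8 h 59 min
Wed: 06:54–15:11 = 8 h 17 min; less 45 min break → 7 h 32 min
Thu: 08:46–19:04 = 10 h 18 min; less 45 min break → 9 h 33 min
Fri: 06:04–17:44 = 11 h 40 min; less 45 min break → 10 h 55 min
Sat: 09:57–17:12 = 7 h 15 min; less 45 min break → 6 h 30 min
Sun: 09:38–16:42 = 7 h 4 min; less 45 min break → 6 h 19 min
Total worked: 49 h 48 min = 49.80 h.
Threshold 40 h → overtime 9 h 48 min, regular 40 h 0 min.

Regular 40.00 hours, overtime 9.80 hours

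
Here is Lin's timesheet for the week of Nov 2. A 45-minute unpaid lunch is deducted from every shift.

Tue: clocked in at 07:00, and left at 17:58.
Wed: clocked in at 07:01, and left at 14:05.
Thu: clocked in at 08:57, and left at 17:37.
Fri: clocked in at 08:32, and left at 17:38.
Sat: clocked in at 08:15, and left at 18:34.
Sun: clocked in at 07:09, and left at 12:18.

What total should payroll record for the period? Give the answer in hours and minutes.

46 h 46 min

Tue: 07:00–17:58 = 10 h 58 min; less 45 min break → 10 h 13 min
Wed: 07:01–14:05 = 7 h 4 min; less 45 min break → 6 h 19 min
Thu: 08:57–17:37 = 8 h 40 min; less 45 min break → 7 h 55 min
Fri: 08:32–17:38 = 9 h 6 min; less 45 min break → 8 h 21 min
Sat: 08:15–18:34 = 10 h 19 min; less 45 min break → 9 h 34 min
Sun: 07:09–12:18 = 5 h 9 min; less 45 min break → 4 h 24 min
Total: 10 h 13 min + 6 h 19 min + 7 h 55 min + 8 h 21 min + 9 h 34 min + 4 h 24 min = 46 h 46 min.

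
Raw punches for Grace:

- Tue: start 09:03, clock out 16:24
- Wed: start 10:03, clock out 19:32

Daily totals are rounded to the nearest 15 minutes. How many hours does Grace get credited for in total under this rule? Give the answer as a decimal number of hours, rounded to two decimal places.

Tue: 09:03–16:24 = 7 h 21 min → rounds to 7 h 15 min
Wed: 10:03–19:32 = 9 h 29 min → rounds to 9 h 30 min
Total credited: 16 h 45 min.

16.75 hours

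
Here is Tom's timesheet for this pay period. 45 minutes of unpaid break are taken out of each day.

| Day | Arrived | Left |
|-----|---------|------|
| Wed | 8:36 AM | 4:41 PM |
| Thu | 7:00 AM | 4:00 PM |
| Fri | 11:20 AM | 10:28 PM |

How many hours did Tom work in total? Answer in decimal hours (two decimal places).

Wed: 8:36 AM–4:41 PM = 8 h 5 min; less 45 min break → 7 h 20 min
Thu: 7:00 AM–4:00 PM = 9 h 0 min; less 45 min break → 8 h 15 min
Fri: 11:20 AM–10:28 PM = 11 h 8 min; less 45 min break → 10 h 23 min
Total: 7 h 20 min + 8 h 15 min + 10 h 23 min = 25 h 58 min.

25.97 hours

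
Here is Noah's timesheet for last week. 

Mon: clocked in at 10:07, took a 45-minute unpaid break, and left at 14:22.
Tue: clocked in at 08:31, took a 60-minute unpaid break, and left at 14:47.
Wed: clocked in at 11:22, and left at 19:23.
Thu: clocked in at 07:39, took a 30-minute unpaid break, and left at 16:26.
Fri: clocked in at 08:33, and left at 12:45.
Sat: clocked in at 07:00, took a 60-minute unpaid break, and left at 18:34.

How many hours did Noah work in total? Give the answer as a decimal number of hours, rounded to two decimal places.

Mon: 10:07–14:22 = 4 h 15 min; less 45 min break → 3 h 30 min
Tue: 08:31–14:47 = 6 h 16 min; less 60 min break → 5 h 16 min
Wed: 11:22–19:23 = 8 h 1 min
Thu: 07:39–16:26 = 8 h 47 min; less 30 min break → 8 h 17 min
Fri: 08:33–12:45 = 4 h 12 min
Sat: 07:00–18:34 = 11 h 34 min; less 60 min break → 10 h 34 min
Total: 3 h 30 min + 5 h 16 min + 8 h 1 min + 8 h 17 min + 4 h 12 min + 10 h 34 min = 39 h 50 min.

39.83 hours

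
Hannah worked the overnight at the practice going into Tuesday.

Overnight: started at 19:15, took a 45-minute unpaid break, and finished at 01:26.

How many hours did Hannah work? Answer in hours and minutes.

Overnight: 19:15 → midnight = 4 h 45 min; midnight → 01:26 = 1 h 26 min; span 6 h 11 min; less 45 min break → 5 h 26 min

5 h 26 min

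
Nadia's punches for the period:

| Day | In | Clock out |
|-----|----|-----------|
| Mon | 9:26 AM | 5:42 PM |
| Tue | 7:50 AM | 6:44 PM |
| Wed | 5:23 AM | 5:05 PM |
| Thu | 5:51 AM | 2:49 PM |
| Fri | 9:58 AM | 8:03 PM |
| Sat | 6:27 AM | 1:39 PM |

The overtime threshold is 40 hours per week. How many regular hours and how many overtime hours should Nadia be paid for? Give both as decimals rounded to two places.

Regular 40.00 hours, overtime 17.12 hours

Mon: 9:26 AM–5:42 PM = 8 h 16 min
Tue: 7:50 AM–6:44 PM = 10 h 54 min
Wed: 5:23 AM–5:05 PM = 11 h 42 min
Thu: 5:51 AM–2:49 PM = 8 h 58 min
Fri: 9:58 AM–8:03 PM = 10 h 5 min
Sat: 6:27 AM–1:39 PM = 7 h 12 min
Total worked: 57 h 7 min = 57.12 h.
Threshold 40 h → overtime 17 h 7 min, regular 40 h 0 min.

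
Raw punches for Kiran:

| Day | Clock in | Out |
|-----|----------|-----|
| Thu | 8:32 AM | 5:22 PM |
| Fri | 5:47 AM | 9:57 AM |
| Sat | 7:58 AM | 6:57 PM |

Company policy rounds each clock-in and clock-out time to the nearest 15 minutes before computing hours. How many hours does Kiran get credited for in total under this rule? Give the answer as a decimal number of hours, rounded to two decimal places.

Thu: in 8:32 AM→8:30 AM, out 5:22 PM→5:15 PM; 8 h 45 min
Fri: in 5:47 AM→5:45 AM, out 9:57 AM→10:00 AM; 4 h 15 min
Sat: in 7:58 AM→8:00 AM, out 6:57 PM→7:00 PM; 11 h 0 min
Total credited: 24 h 0 min.

24.00 hours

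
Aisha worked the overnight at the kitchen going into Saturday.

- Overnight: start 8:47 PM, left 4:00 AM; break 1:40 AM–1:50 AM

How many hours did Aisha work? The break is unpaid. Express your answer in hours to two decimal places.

Overnight: 8:47 PM → midnight = 3 h 13 min; midnight → 4:00 AM = 4 h 0 min; span 7 h 13 min; less 10 min break → 7 h 3 min

7.05 hours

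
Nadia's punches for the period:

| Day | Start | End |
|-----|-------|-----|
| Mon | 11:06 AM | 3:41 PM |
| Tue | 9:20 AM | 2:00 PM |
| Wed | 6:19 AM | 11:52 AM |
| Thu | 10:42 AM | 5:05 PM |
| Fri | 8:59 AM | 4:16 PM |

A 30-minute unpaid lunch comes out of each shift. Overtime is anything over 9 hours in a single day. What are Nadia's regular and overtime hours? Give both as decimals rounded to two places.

Mon: 11:06 AM–3:41 PM = 4 h 35 min; less 30 min break → 4 h 5 min
Tue: 9:20 AM–2:00 PM = 4 h 40 min; less 30 min break → 4 h 10 min
Wed: 6:19 AM–11:52 AM = 5 h 33 min; less 30 min break → 5 h 3 min
Thu: 10:42 AM–5:05 PM = 6 h 23 min; less 30 min break → 5 h 53 min
Fri: 8:59 AM–4:16 PM = 7 h 17 min; less 30 min break → 6 h 47 min
Mon reg 4 h 5 min / OT 0 h 0 min; Tue reg 4 h 10 min / OT 0 h 0 min; Wed reg 5 h 3 min / OT 0 h 0 min; Thu reg 5 h 53 min / OT 0 h 0 min; Fri reg 6 h 47 min / OT 0 h 0 min.
Totals: regular 25 h 58 min, overtime 0 h 0 min.

Regular 25.97 hours, overtime 0.00 hours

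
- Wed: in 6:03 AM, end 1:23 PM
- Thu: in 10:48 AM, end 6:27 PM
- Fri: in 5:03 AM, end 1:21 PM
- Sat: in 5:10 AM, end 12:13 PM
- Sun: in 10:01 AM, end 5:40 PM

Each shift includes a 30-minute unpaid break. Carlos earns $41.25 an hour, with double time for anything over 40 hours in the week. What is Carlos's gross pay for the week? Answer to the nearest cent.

$1463.69

Wed: 6:03 AM–1:23 PM = 7 h 20 min; less 30 min break → 6 h 50 min
Thu: 10:48 AM–6:27 PM = 7 h 39 min; less 30 min break → 7 h 9 min
Fri: 5:03 AM–1:21 PM = 8 h 18 min; less 30 min break → 7 h 48 min
Sat: 5:10 AM–12:13 PM = 7 h 3 min; less 30 min break → 6 h 33 min
Sun: 10:01 AM–5:40 PM = 7 h 39 min; less 30 min break → 7 h 9 min
Total worked: 35 h 29 min = 2129 min.
Regular 35 h 29 min = 2129 min at $41.25/h; overtime 0 h 0 min = 0 min at $82.50/h.
Pay = (2129 × $41.25 + 0 × $82.50) ÷ 60 = $1463.69.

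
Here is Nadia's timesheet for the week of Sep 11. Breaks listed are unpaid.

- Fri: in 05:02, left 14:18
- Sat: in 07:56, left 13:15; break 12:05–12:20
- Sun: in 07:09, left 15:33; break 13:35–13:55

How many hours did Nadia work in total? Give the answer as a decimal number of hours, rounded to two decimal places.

Fri: 05:02–14:18 = 9 h 16 min
Sat: 07:56–13:15 = 5 h 19 min; less 15 min break → 5 h 4 min
Sun: 07:09–15:33 = 8 h 24 min; less 20 min break → 8 h 4 min
Total: 9 h 16 min + 5 h 4 min + 8 h 4 min = 22 h 24 min.

22.40 hours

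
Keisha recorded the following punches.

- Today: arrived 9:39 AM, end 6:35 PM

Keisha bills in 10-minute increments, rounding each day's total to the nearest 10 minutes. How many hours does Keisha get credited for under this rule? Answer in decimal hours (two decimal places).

9.00 hours

Today: 9:39 AM–6:35 PM = 8 h 56 min → rounds to 9 h 0 min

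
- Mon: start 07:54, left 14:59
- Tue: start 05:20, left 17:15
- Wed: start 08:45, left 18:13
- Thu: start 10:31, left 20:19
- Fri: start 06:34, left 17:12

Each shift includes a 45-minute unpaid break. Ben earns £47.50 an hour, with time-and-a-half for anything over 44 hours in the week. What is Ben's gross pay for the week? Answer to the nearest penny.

£2171.94

Mon: 07:54–14:59 = 7 h 5 min; less 45 min break → 6 h 20 min
Tue: 05:20–17:15 = 11 h 55 min; less 45 min break → 11 h 10 min
Wed: 08:45–18:13 = 9 h 28 min; less 45 min break → 8 h 43 min
Thu: 10:31–20:19 = 9 h 48 min; less 45 min break → 9 h 3 min
Fri: 06:34–17:12 = 10 h 38 min; less 45 min break → 9 h 53 min
Total worked: 45 h 9 min = 2709 min.
Regular 44 h 0 min = 2640 min at £47.50/h; overtime 1 h 9 min = 69 min at £71.25/h.
Pay = (2640 × £47.50 + 69 × £71.25) ÷ 60 = £2171.94.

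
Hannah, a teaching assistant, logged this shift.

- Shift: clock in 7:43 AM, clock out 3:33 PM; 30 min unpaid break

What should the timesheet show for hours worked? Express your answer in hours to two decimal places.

Shift: 7:43 AM–3:33 PM = 7 h 50 min; less 30 min break → 7 h 20 min

7.33 hours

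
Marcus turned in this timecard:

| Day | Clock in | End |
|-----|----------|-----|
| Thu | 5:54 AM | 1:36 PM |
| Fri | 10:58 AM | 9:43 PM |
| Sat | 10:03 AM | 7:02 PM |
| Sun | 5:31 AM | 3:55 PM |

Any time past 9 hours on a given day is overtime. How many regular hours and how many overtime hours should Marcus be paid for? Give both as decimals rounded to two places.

Regular 34.68 hours, overtime 3.15 hours

Thu: 5:54 AM–1:36 PM = 7 h 42 min
Fri: 10:58 AM–9:43 PM = 10 h 45 min
Sat: 10:03 AM–7:02 PM = 8 h 59 min
Sun: 5:31 AM–3:55 PM = 10 h 24 min
Thu reg 7 h 42 min / OT 0 h 0 min; Fri reg 9 h 0 min / OT 1 h 45 min; Sat reg 8 h 59 min / OT 0 h 0 min; Sun reg 9 h 0 min / OT 1 h 24 min.
Totals: regular 34 h 41 min, overtime 3 h 9 min.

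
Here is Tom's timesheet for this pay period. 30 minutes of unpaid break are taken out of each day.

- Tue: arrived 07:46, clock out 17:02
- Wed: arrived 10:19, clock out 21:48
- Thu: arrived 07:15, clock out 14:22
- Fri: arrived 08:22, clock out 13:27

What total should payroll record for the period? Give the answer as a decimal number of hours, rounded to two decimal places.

30.95 hours

Tue: 07:46–17:02 = 9 h 16 min; less 30 min break → 8 h 46 min
Wed: 10:19–21:48 = 11 h 29 min; less 30 min break → 10 h 59 min
Thu: 07:15–14:22 = 7 h 7 min; less 30 min break → 6 h 37 min
Fri: 08:22–13:27 = 5 h 5 min; less 30 min break → 4 h 35 min
Total: 8 h 46 min + 10 h 59 min + 6 h 37 min + 4 h 35 min = 30 h 57 min.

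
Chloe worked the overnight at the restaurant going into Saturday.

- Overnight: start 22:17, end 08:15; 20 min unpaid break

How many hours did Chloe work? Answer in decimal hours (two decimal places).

9.63 hours

Overnight: 22:17 → midnight = 1 h 43 min; midnight → 08:15 = 8 h 15 min; span 9 h 58 min; less 20 min break → 9 h 38 min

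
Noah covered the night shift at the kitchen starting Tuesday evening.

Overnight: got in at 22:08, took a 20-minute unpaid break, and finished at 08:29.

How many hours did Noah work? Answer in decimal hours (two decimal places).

10.02 hours

Overnight: 22:08 → midnight = 1 h 52 min; midnight → 08:29 = 8 h 29 min; span 10 h 21 min; less 20 min break → 10 h 1 min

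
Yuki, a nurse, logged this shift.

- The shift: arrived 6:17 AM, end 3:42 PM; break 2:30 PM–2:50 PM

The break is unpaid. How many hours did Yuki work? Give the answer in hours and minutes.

9 h 5 min

The shift: 6:17 AM–3:42 PM = 9 h 25 min; less 20 min break → 9 h 5 min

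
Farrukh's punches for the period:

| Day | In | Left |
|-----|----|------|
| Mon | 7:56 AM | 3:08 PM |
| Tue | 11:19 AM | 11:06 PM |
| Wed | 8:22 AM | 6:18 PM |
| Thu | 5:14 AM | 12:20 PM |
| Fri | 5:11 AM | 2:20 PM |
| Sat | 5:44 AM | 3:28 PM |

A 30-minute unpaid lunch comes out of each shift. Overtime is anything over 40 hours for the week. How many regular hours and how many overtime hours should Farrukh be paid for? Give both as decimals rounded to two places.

Regular 40.00 hours, overtime 11.90 hours

Mon: 7:56 AM–3:08 PM = 7 h 12 min; less 30 min break → 6 h 42 min
Tue: 11:19 AM–11:06 PM = 11 h 47 min; less 30 min break → 11 h 17 min
Wed: 8:22 AM–6:18 PM = 9 h 56 min; less 30 min break → 9 h 26 min
Thu: 5:14 AM–12:20 PM = 7 h 6 min; less 30 min break → 6 h 36 min
Fri: 5:11 AM–2:20 PM = 9 h 9 min; less 30 min break → 8 h 39 min
Sat: 5:44 AM–3:28 PM = 9 h 44 min; less 30 min break → 9 h 14 min
Total worked: 51 h 54 min = 51.90 h.
Threshold 40 h → overtime 11 h 54 min, regular 40 h 0 min.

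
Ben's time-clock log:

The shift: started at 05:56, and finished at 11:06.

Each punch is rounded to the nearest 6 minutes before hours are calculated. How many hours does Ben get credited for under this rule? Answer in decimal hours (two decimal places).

5.20 hours

The shift: in 05:56→05:54, out 11:06→11:06; 5 h 12 min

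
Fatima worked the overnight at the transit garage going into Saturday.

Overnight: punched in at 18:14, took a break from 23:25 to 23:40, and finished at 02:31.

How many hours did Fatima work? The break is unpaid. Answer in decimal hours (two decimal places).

8.03 hours

Overnight: 18:14 → midnight = 5 h 46 min; midnight → 02:31 = 2 h 31 min; span 8 h 17 min; less 15 min break → 8 h 2 min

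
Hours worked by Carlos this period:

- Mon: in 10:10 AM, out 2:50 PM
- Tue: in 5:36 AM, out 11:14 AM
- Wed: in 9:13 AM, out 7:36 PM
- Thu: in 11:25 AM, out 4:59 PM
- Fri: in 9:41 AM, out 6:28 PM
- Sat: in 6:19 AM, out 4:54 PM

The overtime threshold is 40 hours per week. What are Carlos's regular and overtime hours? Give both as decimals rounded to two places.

Regular 40.00 hours, overtime 5.62 hours

Mon: 10:10 AM–2:50 PM = 4 h 40 min
Tue: 5:36 AM–11:14 AM = 5 h 38 min
Wed: 9:13 AM–7:36 PM = 10 h 23 min
Thu: 11:25 AM–4:59 PM = 5 h 34 min
Fri: 9:41 AM–6:28 PM = 8 h 47 min
Sat: 6:19 AM–4:54 PM = 10 h 35 min
Total worked: 45 h 37 min = 45.62 h.
Threshold 40 h → overtime 5 h 37 min, regular 40 h 0 min.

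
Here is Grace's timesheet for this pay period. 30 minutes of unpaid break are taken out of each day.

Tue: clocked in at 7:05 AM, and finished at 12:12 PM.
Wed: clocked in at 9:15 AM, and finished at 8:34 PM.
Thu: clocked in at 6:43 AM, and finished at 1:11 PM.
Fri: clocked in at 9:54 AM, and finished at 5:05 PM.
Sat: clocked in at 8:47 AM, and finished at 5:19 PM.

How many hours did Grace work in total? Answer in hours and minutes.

36 h 7 min

Tue: 7:05 AM–12:12 PM = 5 h 7 min; less 30 min break → 4 h 37 min
Wed: 9:15 AM–8:34 PM = 11 h 19 min; less 30 min break → 10 h 49 min
Thu: 6:43 AM–1:11 PM = 6 h 28 min; less 30 min break → 5 h 58 min
Fri: 9:54 AM–5:05 PM = 7 h 11 min; less 30 min break → 6 h 41 min
Sat: 8:47 AM–5:19 PM = 8 h 32 min; less 30 min break → 8 h 2 min
Total: 4 h 37 min + 10 h 49 min + 5 h 58 min + 6 h 41 min + 8 h 2 min = 36 h 7 min.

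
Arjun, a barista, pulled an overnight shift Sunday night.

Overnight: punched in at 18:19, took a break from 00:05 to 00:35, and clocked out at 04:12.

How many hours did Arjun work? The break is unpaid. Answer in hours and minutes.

Overnight: 18:19 → midnight = 5 h 41 min; midnight → 04:12 = 4 h 12 min; span 9 h 53 min; less 30 min break → 9 h 23 min

9 h 23 min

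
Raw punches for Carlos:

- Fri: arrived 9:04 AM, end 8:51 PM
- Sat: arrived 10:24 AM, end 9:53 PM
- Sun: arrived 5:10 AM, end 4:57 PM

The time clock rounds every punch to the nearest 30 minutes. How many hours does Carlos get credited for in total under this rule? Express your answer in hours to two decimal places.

Fri: in 9:04 AM→9:00 AM, out 8:51 PM→9:00 PM; 12 h 0 min
Sat: in 10:24 AM→10:30 AM, out 9:53 PM→10:00 PM; 11 h 30 min
Sun: in 5:10 AM→5:00 AM, out 4:57 PM→5:00 PM; 12 h 0 min
Total credited: 35 h 30 min.

35.50 hours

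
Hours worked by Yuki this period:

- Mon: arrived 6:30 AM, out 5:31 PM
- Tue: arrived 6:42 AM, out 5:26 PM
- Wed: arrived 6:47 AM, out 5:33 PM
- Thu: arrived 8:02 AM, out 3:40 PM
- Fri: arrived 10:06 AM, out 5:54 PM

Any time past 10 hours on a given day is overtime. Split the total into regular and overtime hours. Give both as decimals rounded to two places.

Regular 45.43 hours, overtime 2.52 hours

Mon: 6:30 AM–5:31 PM = 11 h 1 min
Tue: 6:42 AM–5:26 PM = 10 h 44 min
Wed: 6:47 AM–5:33 PM = 10 h 46 min
Thu: 8:02 AM–3:40 PM = 7 h 38 min
Fri: 10:06 AM–5:54 PM = 7 h 48 min
Mon reg 10 h 0 min / OT 1 h 1 min; Tue reg 10 h 0 min / OT 0 h 44 min; Wed reg 10 h 0 min / OT 0 h 46 min; Thu reg 7 h 38 min / OT 0 h 0 min; Fri reg 7 h 48 min / OT 0 h 0 min.
Totals: regular 45 h 26 min, overtime 2 h 31 min.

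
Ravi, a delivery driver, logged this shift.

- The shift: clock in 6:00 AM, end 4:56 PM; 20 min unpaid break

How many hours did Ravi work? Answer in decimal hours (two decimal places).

10.60 hours

The shift: 6:00 AM–4:56 PM = 10 h 56 min; less 20 min break → 10 h 36 min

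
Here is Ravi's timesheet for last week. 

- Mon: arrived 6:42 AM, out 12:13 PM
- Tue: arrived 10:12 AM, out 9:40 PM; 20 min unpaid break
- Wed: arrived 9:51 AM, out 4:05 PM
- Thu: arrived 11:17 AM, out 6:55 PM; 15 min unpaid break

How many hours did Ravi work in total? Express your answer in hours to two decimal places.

30.27 hours

Mon: 6:42 AM–12:13 PM = 5 h 31 min
Tue: 10:12 AM–9:40 PM = 11 h 28 min; less 20 min break → 11 h 8 min
Wed: 9:51 AM–4:05 PM = 6 h 14 min
Thu: 11:17 AM–6:55 PM = 7 h 38 min; less 15 min break → 7 h 23 min
Total: 5 h 31 min + 11 h 8 min + 6 h 14 min + 7 h 23 min = 30 h 16 min.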